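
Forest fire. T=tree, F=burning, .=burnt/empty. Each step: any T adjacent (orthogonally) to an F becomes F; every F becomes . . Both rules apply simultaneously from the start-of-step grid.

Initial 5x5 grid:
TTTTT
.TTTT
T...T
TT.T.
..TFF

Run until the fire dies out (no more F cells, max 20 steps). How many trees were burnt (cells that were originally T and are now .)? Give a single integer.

Answer: 2

Derivation:
Step 1: +2 fires, +2 burnt (F count now 2)
Step 2: +0 fires, +2 burnt (F count now 0)
Fire out after step 2
Initially T: 15, now '.': 12
Total burnt (originally-T cells now '.'): 2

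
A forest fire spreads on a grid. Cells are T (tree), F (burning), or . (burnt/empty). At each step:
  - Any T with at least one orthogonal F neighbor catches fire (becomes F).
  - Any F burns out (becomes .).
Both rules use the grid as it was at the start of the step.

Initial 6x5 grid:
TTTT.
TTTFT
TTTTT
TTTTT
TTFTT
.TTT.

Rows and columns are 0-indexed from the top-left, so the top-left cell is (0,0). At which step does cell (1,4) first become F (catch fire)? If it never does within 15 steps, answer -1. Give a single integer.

Step 1: cell (1,4)='F' (+8 fires, +2 burnt)
  -> target ignites at step 1
Step 2: cell (1,4)='.' (+10 fires, +8 burnt)
Step 3: cell (1,4)='.' (+5 fires, +10 burnt)
Step 4: cell (1,4)='.' (+2 fires, +5 burnt)
Step 5: cell (1,4)='.' (+0 fires, +2 burnt)
  fire out at step 5

1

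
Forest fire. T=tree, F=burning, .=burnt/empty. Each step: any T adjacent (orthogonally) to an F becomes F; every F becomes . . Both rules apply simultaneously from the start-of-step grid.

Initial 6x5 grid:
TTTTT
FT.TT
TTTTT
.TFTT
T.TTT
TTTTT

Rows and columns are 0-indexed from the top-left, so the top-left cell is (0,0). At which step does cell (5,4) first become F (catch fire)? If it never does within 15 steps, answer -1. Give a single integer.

Step 1: cell (5,4)='T' (+7 fires, +2 burnt)
Step 2: cell (5,4)='T' (+6 fires, +7 burnt)
Step 3: cell (5,4)='T' (+6 fires, +6 burnt)
Step 4: cell (5,4)='F' (+4 fires, +6 burnt)
  -> target ignites at step 4
Step 5: cell (5,4)='.' (+2 fires, +4 burnt)
Step 6: cell (5,4)='.' (+0 fires, +2 burnt)
  fire out at step 6

4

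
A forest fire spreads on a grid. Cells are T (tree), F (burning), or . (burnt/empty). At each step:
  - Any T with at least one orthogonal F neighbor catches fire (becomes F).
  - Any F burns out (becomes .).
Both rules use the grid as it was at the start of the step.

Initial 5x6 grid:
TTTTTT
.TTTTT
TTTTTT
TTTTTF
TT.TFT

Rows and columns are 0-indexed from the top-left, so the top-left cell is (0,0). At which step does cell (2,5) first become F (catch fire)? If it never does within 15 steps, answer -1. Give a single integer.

Step 1: cell (2,5)='F' (+4 fires, +2 burnt)
  -> target ignites at step 1
Step 2: cell (2,5)='.' (+3 fires, +4 burnt)
Step 3: cell (2,5)='.' (+4 fires, +3 burnt)
Step 4: cell (2,5)='.' (+4 fires, +4 burnt)
Step 5: cell (2,5)='.' (+5 fires, +4 burnt)
Step 6: cell (2,5)='.' (+4 fires, +5 burnt)
Step 7: cell (2,5)='.' (+1 fires, +4 burnt)
Step 8: cell (2,5)='.' (+1 fires, +1 burnt)
Step 9: cell (2,5)='.' (+0 fires, +1 burnt)
  fire out at step 9

1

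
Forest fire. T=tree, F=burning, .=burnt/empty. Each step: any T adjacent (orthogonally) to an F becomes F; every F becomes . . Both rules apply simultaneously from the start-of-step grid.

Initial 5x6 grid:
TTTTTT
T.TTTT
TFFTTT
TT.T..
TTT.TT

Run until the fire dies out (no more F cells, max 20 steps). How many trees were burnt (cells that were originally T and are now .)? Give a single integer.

Answer: 21

Derivation:
Step 1: +4 fires, +2 burnt (F count now 4)
Step 2: +7 fires, +4 burnt (F count now 7)
Step 3: +7 fires, +7 burnt (F count now 7)
Step 4: +2 fires, +7 burnt (F count now 2)
Step 5: +1 fires, +2 burnt (F count now 1)
Step 6: +0 fires, +1 burnt (F count now 0)
Fire out after step 6
Initially T: 23, now '.': 28
Total burnt (originally-T cells now '.'): 21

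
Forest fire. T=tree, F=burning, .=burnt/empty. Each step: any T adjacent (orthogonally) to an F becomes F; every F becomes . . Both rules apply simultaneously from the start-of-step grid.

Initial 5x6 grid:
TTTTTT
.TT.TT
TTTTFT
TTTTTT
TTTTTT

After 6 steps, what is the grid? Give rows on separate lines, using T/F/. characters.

Step 1: 4 trees catch fire, 1 burn out
  TTTTTT
  .TT.FT
  TTTF.F
  TTTTFT
  TTTTTT
Step 2: 6 trees catch fire, 4 burn out
  TTTTFT
  .TT..F
  TTF...
  TTTF.F
  TTTTFT
Step 3: 7 trees catch fire, 6 burn out
  TTTF.F
  .TF...
  TF....
  TTF...
  TTTF.F
Step 4: 5 trees catch fire, 7 burn out
  TTF...
  .F....
  F.....
  TF....
  TTF...
Step 5: 3 trees catch fire, 5 burn out
  TF....
  ......
  ......
  F.....
  TF....
Step 6: 2 trees catch fire, 3 burn out
  F.....
  ......
  ......
  ......
  F.....

F.....
......
......
......
F.....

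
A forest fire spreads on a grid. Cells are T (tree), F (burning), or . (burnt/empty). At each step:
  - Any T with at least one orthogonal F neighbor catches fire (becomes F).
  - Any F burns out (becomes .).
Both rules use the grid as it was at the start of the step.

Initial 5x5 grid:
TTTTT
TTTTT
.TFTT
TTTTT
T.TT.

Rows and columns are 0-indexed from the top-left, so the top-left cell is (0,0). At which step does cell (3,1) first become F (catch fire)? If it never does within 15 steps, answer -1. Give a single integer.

Step 1: cell (3,1)='T' (+4 fires, +1 burnt)
Step 2: cell (3,1)='F' (+7 fires, +4 burnt)
  -> target ignites at step 2
Step 3: cell (3,1)='.' (+7 fires, +7 burnt)
Step 4: cell (3,1)='.' (+3 fires, +7 burnt)
Step 5: cell (3,1)='.' (+0 fires, +3 burnt)
  fire out at step 5

2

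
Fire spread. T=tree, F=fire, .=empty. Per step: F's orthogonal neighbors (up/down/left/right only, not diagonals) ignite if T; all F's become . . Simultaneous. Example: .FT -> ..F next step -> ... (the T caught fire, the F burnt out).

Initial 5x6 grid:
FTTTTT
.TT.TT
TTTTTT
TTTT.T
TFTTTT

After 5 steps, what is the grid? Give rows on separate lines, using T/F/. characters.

Step 1: 4 trees catch fire, 2 burn out
  .FTTTT
  .TT.TT
  TTTTTT
  TFTT.T
  F.FTTT
Step 2: 6 trees catch fire, 4 burn out
  ..FTTT
  .FT.TT
  TFTTTT
  F.FT.T
  ...FTT
Step 3: 6 trees catch fire, 6 burn out
  ...FTT
  ..F.TT
  F.FTTT
  ...F.T
  ....FT
Step 4: 3 trees catch fire, 6 burn out
  ....FT
  ....TT
  ...FTT
  .....T
  .....F
Step 5: 4 trees catch fire, 3 burn out
  .....F
  ....FT
  ....FT
  .....F
  ......

.....F
....FT
....FT
.....F
......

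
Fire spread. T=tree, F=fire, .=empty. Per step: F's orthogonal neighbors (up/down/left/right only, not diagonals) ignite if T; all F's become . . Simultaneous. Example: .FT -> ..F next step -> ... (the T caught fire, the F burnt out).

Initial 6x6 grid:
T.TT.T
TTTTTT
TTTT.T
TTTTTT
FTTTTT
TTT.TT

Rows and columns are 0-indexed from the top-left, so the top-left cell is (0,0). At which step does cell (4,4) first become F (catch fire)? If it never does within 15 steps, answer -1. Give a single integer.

Step 1: cell (4,4)='T' (+3 fires, +1 burnt)
Step 2: cell (4,4)='T' (+4 fires, +3 burnt)
Step 3: cell (4,4)='T' (+5 fires, +4 burnt)
Step 4: cell (4,4)='F' (+5 fires, +5 burnt)
  -> target ignites at step 4
Step 5: cell (4,4)='.' (+5 fires, +5 burnt)
Step 6: cell (4,4)='.' (+4 fires, +5 burnt)
Step 7: cell (4,4)='.' (+3 fires, +4 burnt)
Step 8: cell (4,4)='.' (+1 fires, +3 burnt)
Step 9: cell (4,4)='.' (+1 fires, +1 burnt)
Step 10: cell (4,4)='.' (+0 fires, +1 burnt)
  fire out at step 10

4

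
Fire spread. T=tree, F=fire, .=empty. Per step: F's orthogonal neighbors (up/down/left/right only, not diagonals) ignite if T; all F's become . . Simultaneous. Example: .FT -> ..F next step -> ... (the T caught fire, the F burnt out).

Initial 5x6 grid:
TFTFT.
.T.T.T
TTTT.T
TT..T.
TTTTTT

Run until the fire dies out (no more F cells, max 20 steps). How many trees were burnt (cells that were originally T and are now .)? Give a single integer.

Answer: 18

Derivation:
Step 1: +5 fires, +2 burnt (F count now 5)
Step 2: +2 fires, +5 burnt (F count now 2)
Step 3: +3 fires, +2 burnt (F count now 3)
Step 4: +2 fires, +3 burnt (F count now 2)
Step 5: +2 fires, +2 burnt (F count now 2)
Step 6: +1 fires, +2 burnt (F count now 1)
Step 7: +1 fires, +1 burnt (F count now 1)
Step 8: +2 fires, +1 burnt (F count now 2)
Step 9: +0 fires, +2 burnt (F count now 0)
Fire out after step 9
Initially T: 20, now '.': 28
Total burnt (originally-T cells now '.'): 18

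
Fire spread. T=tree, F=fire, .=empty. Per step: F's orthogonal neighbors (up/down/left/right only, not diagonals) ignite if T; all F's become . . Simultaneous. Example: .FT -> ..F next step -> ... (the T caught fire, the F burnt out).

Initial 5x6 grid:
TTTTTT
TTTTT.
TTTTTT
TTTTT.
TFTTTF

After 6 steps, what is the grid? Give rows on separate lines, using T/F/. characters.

Step 1: 4 trees catch fire, 2 burn out
  TTTTTT
  TTTTT.
  TTTTTT
  TFTTT.
  F.FTF.
Step 2: 5 trees catch fire, 4 burn out
  TTTTTT
  TTTTT.
  TFTTTT
  F.FTF.
  ...F..
Step 3: 5 trees catch fire, 5 burn out
  TTTTTT
  TFTTT.
  F.FTFT
  ...F..
  ......
Step 4: 6 trees catch fire, 5 burn out
  TFTTTT
  F.FTF.
  ...F.F
  ......
  ......
Step 5: 4 trees catch fire, 6 burn out
  F.FTFT
  ...F..
  ......
  ......
  ......
Step 6: 2 trees catch fire, 4 burn out
  ...F.F
  ......
  ......
  ......
  ......

...F.F
......
......
......
......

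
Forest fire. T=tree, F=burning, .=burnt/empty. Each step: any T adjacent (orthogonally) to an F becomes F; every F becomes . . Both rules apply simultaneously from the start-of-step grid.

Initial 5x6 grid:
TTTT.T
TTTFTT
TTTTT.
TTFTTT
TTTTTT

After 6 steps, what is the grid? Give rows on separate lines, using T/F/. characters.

Step 1: 8 trees catch fire, 2 burn out
  TTTF.T
  TTF.FT
  TTFFT.
  TF.FTT
  TTFTTT
Step 2: 9 trees catch fire, 8 burn out
  TTF..T
  TF...F
  TF..F.
  F...FT
  TF.FTT
Step 3: 7 trees catch fire, 9 burn out
  TF...F
  F.....
  F.....
  .....F
  F...FT
Step 4: 2 trees catch fire, 7 burn out
  F.....
  ......
  ......
  ......
  .....F
Step 5: 0 trees catch fire, 2 burn out
  ......
  ......
  ......
  ......
  ......
Step 6: 0 trees catch fire, 0 burn out
  ......
  ......
  ......
  ......
  ......

......
......
......
......
......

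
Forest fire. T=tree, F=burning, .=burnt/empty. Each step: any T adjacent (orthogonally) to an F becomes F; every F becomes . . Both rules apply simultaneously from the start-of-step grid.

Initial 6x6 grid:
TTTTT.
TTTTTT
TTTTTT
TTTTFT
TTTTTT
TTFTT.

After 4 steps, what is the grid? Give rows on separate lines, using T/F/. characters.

Step 1: 7 trees catch fire, 2 burn out
  TTTTT.
  TTTTTT
  TTTTFT
  TTTF.F
  TTFTFT
  TF.FT.
Step 2: 9 trees catch fire, 7 burn out
  TTTTT.
  TTTTFT
  TTTF.F
  TTF...
  TF.F.F
  F...F.
Step 3: 6 trees catch fire, 9 burn out
  TTTTF.
  TTTF.F
  TTF...
  TF....
  F.....
  ......
Step 4: 4 trees catch fire, 6 burn out
  TTTF..
  TTF...
  TF....
  F.....
  ......
  ......

TTTF..
TTF...
TF....
F.....
......
......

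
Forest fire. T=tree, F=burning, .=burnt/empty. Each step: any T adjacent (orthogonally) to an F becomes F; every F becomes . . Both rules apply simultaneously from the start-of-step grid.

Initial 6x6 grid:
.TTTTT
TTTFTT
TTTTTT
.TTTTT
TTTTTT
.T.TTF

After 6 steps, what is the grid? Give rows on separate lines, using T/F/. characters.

Step 1: 6 trees catch fire, 2 burn out
  .TTFTT
  TTF.FT
  TTTFTT
  .TTTTT
  TTTTTF
  .T.TF.
Step 2: 10 trees catch fire, 6 burn out
  .TF.FT
  TF...F
  TTF.FT
  .TTFTF
  TTTTF.
  .T.F..
Step 3: 8 trees catch fire, 10 burn out
  .F...F
  F.....
  TF...F
  .TF.F.
  TTTF..
  .T....
Step 4: 3 trees catch fire, 8 burn out
  ......
  ......
  F.....
  .F....
  TTF...
  .T....
Step 5: 1 trees catch fire, 3 burn out
  ......
  ......
  ......
  ......
  TF....
  .T....
Step 6: 2 trees catch fire, 1 burn out
  ......
  ......
  ......
  ......
  F.....
  .F....

......
......
......
......
F.....
.F....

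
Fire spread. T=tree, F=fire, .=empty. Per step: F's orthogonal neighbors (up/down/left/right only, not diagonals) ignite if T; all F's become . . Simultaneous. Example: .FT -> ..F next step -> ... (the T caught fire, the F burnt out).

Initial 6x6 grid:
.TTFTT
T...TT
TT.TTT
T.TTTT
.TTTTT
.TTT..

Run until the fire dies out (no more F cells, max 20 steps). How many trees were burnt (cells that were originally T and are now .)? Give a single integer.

Step 1: +2 fires, +1 burnt (F count now 2)
Step 2: +3 fires, +2 burnt (F count now 3)
Step 3: +2 fires, +3 burnt (F count now 2)
Step 4: +3 fires, +2 burnt (F count now 3)
Step 5: +3 fires, +3 burnt (F count now 3)
Step 6: +3 fires, +3 burnt (F count now 3)
Step 7: +2 fires, +3 burnt (F count now 2)
Step 8: +2 fires, +2 burnt (F count now 2)
Step 9: +1 fires, +2 burnt (F count now 1)
Step 10: +0 fires, +1 burnt (F count now 0)
Fire out after step 10
Initially T: 25, now '.': 32
Total burnt (originally-T cells now '.'): 21

Answer: 21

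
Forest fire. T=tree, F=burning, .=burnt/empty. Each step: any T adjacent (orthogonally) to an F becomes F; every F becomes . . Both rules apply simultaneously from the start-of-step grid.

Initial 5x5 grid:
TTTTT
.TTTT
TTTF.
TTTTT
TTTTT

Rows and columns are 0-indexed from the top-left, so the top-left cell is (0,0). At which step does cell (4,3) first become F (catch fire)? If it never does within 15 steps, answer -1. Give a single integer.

Step 1: cell (4,3)='T' (+3 fires, +1 burnt)
Step 2: cell (4,3)='F' (+7 fires, +3 burnt)
  -> target ignites at step 2
Step 3: cell (4,3)='.' (+7 fires, +7 burnt)
Step 4: cell (4,3)='.' (+3 fires, +7 burnt)
Step 5: cell (4,3)='.' (+2 fires, +3 burnt)
Step 6: cell (4,3)='.' (+0 fires, +2 burnt)
  fire out at step 6

2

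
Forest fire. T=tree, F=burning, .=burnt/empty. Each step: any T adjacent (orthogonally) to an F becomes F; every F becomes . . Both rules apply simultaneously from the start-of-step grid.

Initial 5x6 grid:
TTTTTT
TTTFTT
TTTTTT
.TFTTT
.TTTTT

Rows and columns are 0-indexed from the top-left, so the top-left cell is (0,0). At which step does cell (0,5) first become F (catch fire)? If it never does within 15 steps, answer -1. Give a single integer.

Step 1: cell (0,5)='T' (+8 fires, +2 burnt)
Step 2: cell (0,5)='T' (+9 fires, +8 burnt)
Step 3: cell (0,5)='F' (+7 fires, +9 burnt)
  -> target ignites at step 3
Step 4: cell (0,5)='.' (+2 fires, +7 burnt)
Step 5: cell (0,5)='.' (+0 fires, +2 burnt)
  fire out at step 5

3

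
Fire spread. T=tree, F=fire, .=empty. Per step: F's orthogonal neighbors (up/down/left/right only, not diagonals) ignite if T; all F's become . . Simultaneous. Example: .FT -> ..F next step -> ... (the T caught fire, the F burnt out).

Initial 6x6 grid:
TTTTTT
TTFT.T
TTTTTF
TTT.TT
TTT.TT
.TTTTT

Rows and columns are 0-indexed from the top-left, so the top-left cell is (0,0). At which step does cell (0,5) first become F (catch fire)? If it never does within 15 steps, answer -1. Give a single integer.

Step 1: cell (0,5)='T' (+7 fires, +2 burnt)
Step 2: cell (0,5)='F' (+9 fires, +7 burnt)
  -> target ignites at step 2
Step 3: cell (0,5)='.' (+7 fires, +9 burnt)
Step 4: cell (0,5)='.' (+4 fires, +7 burnt)
Step 5: cell (0,5)='.' (+3 fires, +4 burnt)
Step 6: cell (0,5)='.' (+0 fires, +3 burnt)
  fire out at step 6

2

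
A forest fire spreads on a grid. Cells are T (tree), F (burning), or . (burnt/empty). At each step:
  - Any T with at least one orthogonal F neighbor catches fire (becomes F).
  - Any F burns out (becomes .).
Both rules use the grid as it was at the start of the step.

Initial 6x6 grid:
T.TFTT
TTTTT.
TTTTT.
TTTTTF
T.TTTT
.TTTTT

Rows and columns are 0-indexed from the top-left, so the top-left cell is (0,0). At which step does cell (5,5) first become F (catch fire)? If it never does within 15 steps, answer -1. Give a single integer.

Step 1: cell (5,5)='T' (+5 fires, +2 burnt)
Step 2: cell (5,5)='F' (+8 fires, +5 burnt)
  -> target ignites at step 2
Step 3: cell (5,5)='.' (+5 fires, +8 burnt)
Step 4: cell (5,5)='.' (+5 fires, +5 burnt)
Step 5: cell (5,5)='.' (+4 fires, +5 burnt)
Step 6: cell (5,5)='.' (+2 fires, +4 burnt)
Step 7: cell (5,5)='.' (+0 fires, +2 burnt)
  fire out at step 7

2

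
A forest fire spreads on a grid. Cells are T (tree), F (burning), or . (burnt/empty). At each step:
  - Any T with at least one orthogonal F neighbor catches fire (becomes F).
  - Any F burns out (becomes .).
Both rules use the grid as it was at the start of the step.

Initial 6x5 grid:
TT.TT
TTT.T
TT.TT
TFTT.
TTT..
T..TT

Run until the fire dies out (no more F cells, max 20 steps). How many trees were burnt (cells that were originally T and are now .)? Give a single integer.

Answer: 19

Derivation:
Step 1: +4 fires, +1 burnt (F count now 4)
Step 2: +5 fires, +4 burnt (F count now 5)
Step 3: +5 fires, +5 burnt (F count now 5)
Step 4: +2 fires, +5 burnt (F count now 2)
Step 5: +1 fires, +2 burnt (F count now 1)
Step 6: +1 fires, +1 burnt (F count now 1)
Step 7: +1 fires, +1 burnt (F count now 1)
Step 8: +0 fires, +1 burnt (F count now 0)
Fire out after step 8
Initially T: 21, now '.': 28
Total burnt (originally-T cells now '.'): 19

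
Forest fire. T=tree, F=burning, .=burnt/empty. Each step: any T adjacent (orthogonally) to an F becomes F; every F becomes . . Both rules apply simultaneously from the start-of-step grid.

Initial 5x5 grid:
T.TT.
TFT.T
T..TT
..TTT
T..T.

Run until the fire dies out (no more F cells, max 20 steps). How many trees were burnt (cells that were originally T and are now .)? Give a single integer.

Answer: 6

Derivation:
Step 1: +2 fires, +1 burnt (F count now 2)
Step 2: +3 fires, +2 burnt (F count now 3)
Step 3: +1 fires, +3 burnt (F count now 1)
Step 4: +0 fires, +1 burnt (F count now 0)
Fire out after step 4
Initially T: 14, now '.': 17
Total burnt (originally-T cells now '.'): 6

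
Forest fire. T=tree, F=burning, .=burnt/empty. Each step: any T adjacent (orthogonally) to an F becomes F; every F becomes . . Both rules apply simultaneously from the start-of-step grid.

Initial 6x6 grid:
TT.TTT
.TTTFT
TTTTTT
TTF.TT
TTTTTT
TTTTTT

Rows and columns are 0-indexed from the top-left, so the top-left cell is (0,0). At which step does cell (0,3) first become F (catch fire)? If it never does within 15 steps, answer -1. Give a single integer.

Step 1: cell (0,3)='T' (+7 fires, +2 burnt)
Step 2: cell (0,3)='F' (+11 fires, +7 burnt)
  -> target ignites at step 2
Step 3: cell (0,3)='.' (+7 fires, +11 burnt)
Step 4: cell (0,3)='.' (+4 fires, +7 burnt)
Step 5: cell (0,3)='.' (+2 fires, +4 burnt)
Step 6: cell (0,3)='.' (+0 fires, +2 burnt)
  fire out at step 6

2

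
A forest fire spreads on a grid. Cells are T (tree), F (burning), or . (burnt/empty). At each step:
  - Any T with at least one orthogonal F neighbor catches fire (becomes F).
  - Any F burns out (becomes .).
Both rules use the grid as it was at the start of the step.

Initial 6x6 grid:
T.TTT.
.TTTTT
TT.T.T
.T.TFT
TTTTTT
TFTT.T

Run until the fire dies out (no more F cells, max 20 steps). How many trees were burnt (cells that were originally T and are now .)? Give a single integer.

Step 1: +6 fires, +2 burnt (F count now 6)
Step 2: +8 fires, +6 burnt (F count now 8)
Step 3: +4 fires, +8 burnt (F count now 4)
Step 4: +5 fires, +4 burnt (F count now 5)
Step 5: +2 fires, +5 burnt (F count now 2)
Step 6: +0 fires, +2 burnt (F count now 0)
Fire out after step 6
Initially T: 26, now '.': 35
Total burnt (originally-T cells now '.'): 25

Answer: 25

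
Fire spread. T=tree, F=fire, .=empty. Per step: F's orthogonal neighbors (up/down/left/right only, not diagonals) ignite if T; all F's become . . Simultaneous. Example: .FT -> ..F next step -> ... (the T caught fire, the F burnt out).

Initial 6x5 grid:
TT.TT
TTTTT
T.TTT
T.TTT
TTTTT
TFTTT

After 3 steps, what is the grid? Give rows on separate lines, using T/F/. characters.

Step 1: 3 trees catch fire, 1 burn out
  TT.TT
  TTTTT
  T.TTT
  T.TTT
  TFTTT
  F.FTT
Step 2: 3 trees catch fire, 3 burn out
  TT.TT
  TTTTT
  T.TTT
  T.TTT
  F.FTT
  ...FT
Step 3: 4 trees catch fire, 3 burn out
  TT.TT
  TTTTT
  T.TTT
  F.FTT
  ...FT
  ....F

TT.TT
TTTTT
T.TTT
F.FTT
...FT
....F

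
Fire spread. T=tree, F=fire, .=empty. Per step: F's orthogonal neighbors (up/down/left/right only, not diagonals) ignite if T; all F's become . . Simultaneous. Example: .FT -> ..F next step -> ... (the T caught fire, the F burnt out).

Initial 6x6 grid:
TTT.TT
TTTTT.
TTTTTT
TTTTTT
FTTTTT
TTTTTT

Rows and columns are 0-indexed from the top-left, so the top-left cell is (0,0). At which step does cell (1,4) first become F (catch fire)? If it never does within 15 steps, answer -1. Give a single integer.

Step 1: cell (1,4)='T' (+3 fires, +1 burnt)
Step 2: cell (1,4)='T' (+4 fires, +3 burnt)
Step 3: cell (1,4)='T' (+5 fires, +4 burnt)
Step 4: cell (1,4)='T' (+6 fires, +5 burnt)
Step 5: cell (1,4)='T' (+6 fires, +6 burnt)
Step 6: cell (1,4)='T' (+5 fires, +6 burnt)
Step 7: cell (1,4)='F' (+2 fires, +5 burnt)
  -> target ignites at step 7
Step 8: cell (1,4)='.' (+1 fires, +2 burnt)
Step 9: cell (1,4)='.' (+1 fires, +1 burnt)
Step 10: cell (1,4)='.' (+0 fires, +1 burnt)
  fire out at step 10

7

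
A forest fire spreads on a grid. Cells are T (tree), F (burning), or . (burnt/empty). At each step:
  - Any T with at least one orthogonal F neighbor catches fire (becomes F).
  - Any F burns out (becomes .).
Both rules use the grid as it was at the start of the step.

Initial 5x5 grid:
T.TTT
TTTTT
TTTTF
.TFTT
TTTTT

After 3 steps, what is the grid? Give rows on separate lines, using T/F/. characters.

Step 1: 7 trees catch fire, 2 burn out
  T.TTT
  TTTTF
  TTFF.
  .F.FF
  TTFTT
Step 2: 7 trees catch fire, 7 burn out
  T.TTF
  TTFF.
  TF...
  .....
  TF.FF
Step 3: 5 trees catch fire, 7 burn out
  T.FF.
  TF...
  F....
  .....
  F....

T.FF.
TF...
F....
.....
F....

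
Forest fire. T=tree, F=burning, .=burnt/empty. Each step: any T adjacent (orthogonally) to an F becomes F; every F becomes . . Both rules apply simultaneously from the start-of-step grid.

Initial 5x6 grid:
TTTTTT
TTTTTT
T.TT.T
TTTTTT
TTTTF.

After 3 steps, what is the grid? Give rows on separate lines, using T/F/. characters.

Step 1: 2 trees catch fire, 1 burn out
  TTTTTT
  TTTTTT
  T.TT.T
  TTTTFT
  TTTF..
Step 2: 3 trees catch fire, 2 burn out
  TTTTTT
  TTTTTT
  T.TT.T
  TTTF.F
  TTF...
Step 3: 4 trees catch fire, 3 burn out
  TTTTTT
  TTTTTT
  T.TF.F
  TTF...
  TF....

TTTTTT
TTTTTT
T.TF.F
TTF...
TF....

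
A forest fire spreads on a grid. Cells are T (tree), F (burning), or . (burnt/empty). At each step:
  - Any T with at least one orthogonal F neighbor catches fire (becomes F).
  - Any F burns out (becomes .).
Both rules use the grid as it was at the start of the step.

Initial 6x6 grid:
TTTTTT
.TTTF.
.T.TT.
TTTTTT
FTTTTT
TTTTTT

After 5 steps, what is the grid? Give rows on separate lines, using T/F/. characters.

Step 1: 6 trees catch fire, 2 burn out
  TTTTFT
  .TTF..
  .T.TF.
  FTTTTT
  .FTTTT
  FTTTTT
Step 2: 8 trees catch fire, 6 burn out
  TTTF.F
  .TF...
  .T.F..
  .FTTFT
  ..FTTT
  .FTTTT
Step 3: 9 trees catch fire, 8 burn out
  TTF...
  .F....
  .F....
  ..FF.F
  ...FFT
  ..FTTT
Step 4: 4 trees catch fire, 9 burn out
  TF....
  ......
  ......
  ......
  .....F
  ...FFT
Step 5: 2 trees catch fire, 4 burn out
  F.....
  ......
  ......
  ......
  ......
  .....F

F.....
......
......
......
......
.....F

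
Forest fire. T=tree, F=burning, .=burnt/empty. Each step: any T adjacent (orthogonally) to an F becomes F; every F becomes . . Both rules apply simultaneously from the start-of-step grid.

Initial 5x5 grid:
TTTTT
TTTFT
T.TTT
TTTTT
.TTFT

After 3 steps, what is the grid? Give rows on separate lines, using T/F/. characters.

Step 1: 7 trees catch fire, 2 burn out
  TTTFT
  TTF.F
  T.TFT
  TTTFT
  .TF.F
Step 2: 8 trees catch fire, 7 burn out
  TTF.F
  TF...
  T.F.F
  TTF.F
  .F...
Step 3: 3 trees catch fire, 8 burn out
  TF...
  F....
  T....
  TF...
  .....

TF...
F....
T....
TF...
.....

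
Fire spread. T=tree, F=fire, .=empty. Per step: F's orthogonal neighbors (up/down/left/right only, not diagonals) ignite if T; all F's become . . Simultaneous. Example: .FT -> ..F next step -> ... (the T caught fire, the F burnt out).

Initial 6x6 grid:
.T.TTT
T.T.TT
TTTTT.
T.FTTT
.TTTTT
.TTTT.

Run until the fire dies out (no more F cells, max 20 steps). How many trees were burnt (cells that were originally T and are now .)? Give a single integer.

Step 1: +3 fires, +1 burnt (F count now 3)
Step 2: +7 fires, +3 burnt (F count now 7)
Step 3: +6 fires, +7 burnt (F count now 6)
Step 4: +5 fires, +6 burnt (F count now 5)
Step 5: +2 fires, +5 burnt (F count now 2)
Step 6: +2 fires, +2 burnt (F count now 2)
Step 7: +0 fires, +2 burnt (F count now 0)
Fire out after step 7
Initially T: 26, now '.': 35
Total burnt (originally-T cells now '.'): 25

Answer: 25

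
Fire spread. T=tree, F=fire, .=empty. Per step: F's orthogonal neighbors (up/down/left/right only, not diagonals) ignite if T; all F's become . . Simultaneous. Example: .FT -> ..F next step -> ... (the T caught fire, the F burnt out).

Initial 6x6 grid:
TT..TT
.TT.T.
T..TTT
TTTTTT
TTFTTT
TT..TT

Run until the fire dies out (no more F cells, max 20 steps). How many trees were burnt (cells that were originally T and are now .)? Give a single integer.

Step 1: +3 fires, +1 burnt (F count now 3)
Step 2: +5 fires, +3 burnt (F count now 5)
Step 3: +6 fires, +5 burnt (F count now 6)
Step 4: +4 fires, +6 burnt (F count now 4)
Step 5: +2 fires, +4 burnt (F count now 2)
Step 6: +1 fires, +2 burnt (F count now 1)
Step 7: +1 fires, +1 burnt (F count now 1)
Step 8: +0 fires, +1 burnt (F count now 0)
Fire out after step 8
Initially T: 26, now '.': 32
Total burnt (originally-T cells now '.'): 22

Answer: 22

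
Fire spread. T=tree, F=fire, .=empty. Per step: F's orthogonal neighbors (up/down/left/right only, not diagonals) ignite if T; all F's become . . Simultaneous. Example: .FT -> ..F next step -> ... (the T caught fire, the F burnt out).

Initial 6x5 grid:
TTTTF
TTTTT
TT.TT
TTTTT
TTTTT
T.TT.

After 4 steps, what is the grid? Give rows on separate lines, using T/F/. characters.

Step 1: 2 trees catch fire, 1 burn out
  TTTF.
  TTTTF
  TT.TT
  TTTTT
  TTTTT
  T.TT.
Step 2: 3 trees catch fire, 2 burn out
  TTF..
  TTTF.
  TT.TF
  TTTTT
  TTTTT
  T.TT.
Step 3: 4 trees catch fire, 3 burn out
  TF...
  TTF..
  TT.F.
  TTTTF
  TTTTT
  T.TT.
Step 4: 4 trees catch fire, 4 burn out
  F....
  TF...
  TT...
  TTTF.
  TTTTF
  T.TT.

F....
TF...
TT...
TTTF.
TTTTF
T.TT.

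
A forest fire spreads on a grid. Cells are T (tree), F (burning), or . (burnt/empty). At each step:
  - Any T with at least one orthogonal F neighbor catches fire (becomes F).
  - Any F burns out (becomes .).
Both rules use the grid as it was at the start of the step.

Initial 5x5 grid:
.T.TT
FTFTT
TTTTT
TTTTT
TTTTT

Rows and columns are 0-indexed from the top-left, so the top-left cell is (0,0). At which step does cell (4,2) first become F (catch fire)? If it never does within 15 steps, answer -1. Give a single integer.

Step 1: cell (4,2)='T' (+4 fires, +2 burnt)
Step 2: cell (4,2)='T' (+7 fires, +4 burnt)
Step 3: cell (4,2)='F' (+6 fires, +7 burnt)
  -> target ignites at step 3
Step 4: cell (4,2)='.' (+3 fires, +6 burnt)
Step 5: cell (4,2)='.' (+1 fires, +3 burnt)
Step 6: cell (4,2)='.' (+0 fires, +1 burnt)
  fire out at step 6

3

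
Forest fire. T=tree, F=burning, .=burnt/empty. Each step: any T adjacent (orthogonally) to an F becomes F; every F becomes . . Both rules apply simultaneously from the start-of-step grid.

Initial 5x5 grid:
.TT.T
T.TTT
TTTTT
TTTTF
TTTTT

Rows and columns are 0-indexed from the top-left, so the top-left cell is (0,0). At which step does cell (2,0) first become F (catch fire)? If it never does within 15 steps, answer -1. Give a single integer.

Step 1: cell (2,0)='T' (+3 fires, +1 burnt)
Step 2: cell (2,0)='T' (+4 fires, +3 burnt)
Step 3: cell (2,0)='T' (+5 fires, +4 burnt)
Step 4: cell (2,0)='T' (+4 fires, +5 burnt)
Step 5: cell (2,0)='F' (+3 fires, +4 burnt)
  -> target ignites at step 5
Step 6: cell (2,0)='.' (+2 fires, +3 burnt)
Step 7: cell (2,0)='.' (+0 fires, +2 burnt)
  fire out at step 7

5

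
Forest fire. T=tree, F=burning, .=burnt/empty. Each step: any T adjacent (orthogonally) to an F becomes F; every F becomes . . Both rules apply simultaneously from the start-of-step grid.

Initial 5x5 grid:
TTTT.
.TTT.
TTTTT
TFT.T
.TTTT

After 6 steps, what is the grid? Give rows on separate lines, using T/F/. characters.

Step 1: 4 trees catch fire, 1 burn out
  TTTT.
  .TTT.
  TFTTT
  F.F.T
  .FTTT
Step 2: 4 trees catch fire, 4 burn out
  TTTT.
  .FTT.
  F.FTT
  ....T
  ..FTT
Step 3: 4 trees catch fire, 4 burn out
  TFTT.
  ..FT.
  ...FT
  ....T
  ...FT
Step 4: 5 trees catch fire, 4 burn out
  F.FT.
  ...F.
  ....F
  ....T
  ....F
Step 5: 2 trees catch fire, 5 burn out
  ...F.
  .....
  .....
  ....F
  .....
Step 6: 0 trees catch fire, 2 burn out
  .....
  .....
  .....
  .....
  .....

.....
.....
.....
.....
.....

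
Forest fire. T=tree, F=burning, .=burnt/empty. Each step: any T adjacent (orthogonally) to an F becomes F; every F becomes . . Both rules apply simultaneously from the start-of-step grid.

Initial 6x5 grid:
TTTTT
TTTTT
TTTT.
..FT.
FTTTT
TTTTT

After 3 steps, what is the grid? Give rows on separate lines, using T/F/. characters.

Step 1: 5 trees catch fire, 2 burn out
  TTTTT
  TTTTT
  TTFT.
  ...F.
  .FFTT
  FTTTT
Step 2: 6 trees catch fire, 5 burn out
  TTTTT
  TTFTT
  TF.F.
  .....
  ...FT
  .FFTT
Step 3: 6 trees catch fire, 6 burn out
  TTFTT
  TF.FT
  F....
  .....
  ....F
  ...FT

TTFTT
TF.FT
F....
.....
....F
...FT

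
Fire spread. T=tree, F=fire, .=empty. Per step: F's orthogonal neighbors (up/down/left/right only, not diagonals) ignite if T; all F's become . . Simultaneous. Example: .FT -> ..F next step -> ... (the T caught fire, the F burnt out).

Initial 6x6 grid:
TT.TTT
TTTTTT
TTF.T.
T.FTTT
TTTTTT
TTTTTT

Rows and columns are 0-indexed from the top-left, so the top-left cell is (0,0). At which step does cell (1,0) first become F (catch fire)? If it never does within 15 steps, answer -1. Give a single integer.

Step 1: cell (1,0)='T' (+4 fires, +2 burnt)
Step 2: cell (1,0)='T' (+7 fires, +4 burnt)
Step 3: cell (1,0)='F' (+11 fires, +7 burnt)
  -> target ignites at step 3
Step 4: cell (1,0)='.' (+6 fires, +11 burnt)
Step 5: cell (1,0)='.' (+2 fires, +6 burnt)
Step 6: cell (1,0)='.' (+0 fires, +2 burnt)
  fire out at step 6

3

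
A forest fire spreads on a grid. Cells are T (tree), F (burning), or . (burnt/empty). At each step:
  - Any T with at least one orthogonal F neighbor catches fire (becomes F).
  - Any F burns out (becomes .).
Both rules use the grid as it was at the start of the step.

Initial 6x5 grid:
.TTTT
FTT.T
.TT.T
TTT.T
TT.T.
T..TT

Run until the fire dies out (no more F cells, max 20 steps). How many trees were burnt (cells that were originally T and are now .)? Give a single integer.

Answer: 17

Derivation:
Step 1: +1 fires, +1 burnt (F count now 1)
Step 2: +3 fires, +1 burnt (F count now 3)
Step 3: +3 fires, +3 burnt (F count now 3)
Step 4: +4 fires, +3 burnt (F count now 4)
Step 5: +2 fires, +4 burnt (F count now 2)
Step 6: +2 fires, +2 burnt (F count now 2)
Step 7: +1 fires, +2 burnt (F count now 1)
Step 8: +1 fires, +1 burnt (F count now 1)
Step 9: +0 fires, +1 burnt (F count now 0)
Fire out after step 9
Initially T: 20, now '.': 27
Total burnt (originally-T cells now '.'): 17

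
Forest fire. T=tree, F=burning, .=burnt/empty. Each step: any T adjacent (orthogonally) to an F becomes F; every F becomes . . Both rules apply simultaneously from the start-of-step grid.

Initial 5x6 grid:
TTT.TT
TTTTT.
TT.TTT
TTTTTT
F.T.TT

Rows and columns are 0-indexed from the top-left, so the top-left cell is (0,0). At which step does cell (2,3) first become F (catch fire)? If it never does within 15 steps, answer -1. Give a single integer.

Step 1: cell (2,3)='T' (+1 fires, +1 burnt)
Step 2: cell (2,3)='T' (+2 fires, +1 burnt)
Step 3: cell (2,3)='T' (+3 fires, +2 burnt)
Step 4: cell (2,3)='T' (+4 fires, +3 burnt)
Step 5: cell (2,3)='F' (+4 fires, +4 burnt)
  -> target ignites at step 5
Step 6: cell (2,3)='.' (+5 fires, +4 burnt)
Step 7: cell (2,3)='.' (+3 fires, +5 burnt)
Step 8: cell (2,3)='.' (+1 fires, +3 burnt)
Step 9: cell (2,3)='.' (+1 fires, +1 burnt)
Step 10: cell (2,3)='.' (+0 fires, +1 burnt)
  fire out at step 10

5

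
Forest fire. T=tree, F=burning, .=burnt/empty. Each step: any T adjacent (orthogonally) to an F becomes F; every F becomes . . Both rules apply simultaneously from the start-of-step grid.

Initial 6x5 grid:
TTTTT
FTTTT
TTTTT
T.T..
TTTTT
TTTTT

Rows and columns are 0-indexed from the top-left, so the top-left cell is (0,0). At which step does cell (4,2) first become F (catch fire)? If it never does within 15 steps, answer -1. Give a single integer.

Step 1: cell (4,2)='T' (+3 fires, +1 burnt)
Step 2: cell (4,2)='T' (+4 fires, +3 burnt)
Step 3: cell (4,2)='T' (+4 fires, +4 burnt)
Step 4: cell (4,2)='T' (+6 fires, +4 burnt)
Step 5: cell (4,2)='F' (+4 fires, +6 burnt)
  -> target ignites at step 5
Step 6: cell (4,2)='.' (+2 fires, +4 burnt)
Step 7: cell (4,2)='.' (+2 fires, +2 burnt)
Step 8: cell (4,2)='.' (+1 fires, +2 burnt)
Step 9: cell (4,2)='.' (+0 fires, +1 burnt)
  fire out at step 9

5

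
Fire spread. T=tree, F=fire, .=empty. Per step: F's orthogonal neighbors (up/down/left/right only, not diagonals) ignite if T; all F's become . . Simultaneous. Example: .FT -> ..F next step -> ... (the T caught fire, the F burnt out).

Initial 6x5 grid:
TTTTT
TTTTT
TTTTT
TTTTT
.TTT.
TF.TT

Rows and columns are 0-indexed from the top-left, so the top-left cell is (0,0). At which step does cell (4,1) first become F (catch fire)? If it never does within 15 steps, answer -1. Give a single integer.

Step 1: cell (4,1)='F' (+2 fires, +1 burnt)
  -> target ignites at step 1
Step 2: cell (4,1)='.' (+2 fires, +2 burnt)
Step 3: cell (4,1)='.' (+4 fires, +2 burnt)
Step 4: cell (4,1)='.' (+5 fires, +4 burnt)
Step 5: cell (4,1)='.' (+6 fires, +5 burnt)
Step 6: cell (4,1)='.' (+4 fires, +6 burnt)
Step 7: cell (4,1)='.' (+2 fires, +4 burnt)
Step 8: cell (4,1)='.' (+1 fires, +2 burnt)
Step 9: cell (4,1)='.' (+0 fires, +1 burnt)
  fire out at step 9

1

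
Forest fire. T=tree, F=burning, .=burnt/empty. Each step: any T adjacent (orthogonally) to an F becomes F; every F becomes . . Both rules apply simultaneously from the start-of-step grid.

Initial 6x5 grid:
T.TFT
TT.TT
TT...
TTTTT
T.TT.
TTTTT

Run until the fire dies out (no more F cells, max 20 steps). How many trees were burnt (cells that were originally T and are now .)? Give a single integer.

Step 1: +3 fires, +1 burnt (F count now 3)
Step 2: +1 fires, +3 burnt (F count now 1)
Step 3: +0 fires, +1 burnt (F count now 0)
Fire out after step 3
Initially T: 22, now '.': 12
Total burnt (originally-T cells now '.'): 4

Answer: 4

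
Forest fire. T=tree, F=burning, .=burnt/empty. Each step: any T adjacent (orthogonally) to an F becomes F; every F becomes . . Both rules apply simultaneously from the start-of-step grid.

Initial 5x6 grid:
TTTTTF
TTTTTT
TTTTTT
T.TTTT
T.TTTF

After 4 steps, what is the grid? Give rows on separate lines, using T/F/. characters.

Step 1: 4 trees catch fire, 2 burn out
  TTTTF.
  TTTTTF
  TTTTTT
  T.TTTF
  T.TTF.
Step 2: 5 trees catch fire, 4 burn out
  TTTF..
  TTTTF.
  TTTTTF
  T.TTF.
  T.TF..
Step 3: 5 trees catch fire, 5 burn out
  TTF...
  TTTF..
  TTTTF.
  T.TF..
  T.F...
Step 4: 4 trees catch fire, 5 burn out
  TF....
  TTF...
  TTTF..
  T.F...
  T.....

TF....
TTF...
TTTF..
T.F...
T.....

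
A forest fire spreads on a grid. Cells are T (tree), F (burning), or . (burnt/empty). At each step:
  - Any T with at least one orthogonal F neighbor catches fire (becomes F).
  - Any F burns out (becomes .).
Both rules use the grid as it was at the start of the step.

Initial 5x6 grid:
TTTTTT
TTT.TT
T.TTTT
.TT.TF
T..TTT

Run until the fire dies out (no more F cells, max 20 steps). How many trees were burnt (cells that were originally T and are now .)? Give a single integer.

Answer: 22

Derivation:
Step 1: +3 fires, +1 burnt (F count now 3)
Step 2: +3 fires, +3 burnt (F count now 3)
Step 3: +4 fires, +3 burnt (F count now 4)
Step 4: +2 fires, +4 burnt (F count now 2)
Step 5: +3 fires, +2 burnt (F count now 3)
Step 6: +3 fires, +3 burnt (F count now 3)
Step 7: +2 fires, +3 burnt (F count now 2)
Step 8: +2 fires, +2 burnt (F count now 2)
Step 9: +0 fires, +2 burnt (F count now 0)
Fire out after step 9
Initially T: 23, now '.': 29
Total burnt (originally-T cells now '.'): 22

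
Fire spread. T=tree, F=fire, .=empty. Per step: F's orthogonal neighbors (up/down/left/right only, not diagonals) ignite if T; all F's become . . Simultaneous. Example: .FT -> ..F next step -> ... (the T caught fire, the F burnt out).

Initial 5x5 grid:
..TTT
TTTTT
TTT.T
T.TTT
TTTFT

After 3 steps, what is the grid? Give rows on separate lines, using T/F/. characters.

Step 1: 3 trees catch fire, 1 burn out
  ..TTT
  TTTTT
  TTT.T
  T.TFT
  TTF.F
Step 2: 3 trees catch fire, 3 burn out
  ..TTT
  TTTTT
  TTT.T
  T.F.F
  TF...
Step 3: 3 trees catch fire, 3 burn out
  ..TTT
  TTTTT
  TTF.F
  T....
  F....

..TTT
TTTTT
TTF.F
T....
F....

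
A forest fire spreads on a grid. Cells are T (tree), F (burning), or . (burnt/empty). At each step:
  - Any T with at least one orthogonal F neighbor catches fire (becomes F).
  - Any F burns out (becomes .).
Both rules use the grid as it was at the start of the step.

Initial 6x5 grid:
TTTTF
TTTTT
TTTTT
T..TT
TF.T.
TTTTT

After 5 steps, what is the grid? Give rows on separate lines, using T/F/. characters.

Step 1: 4 trees catch fire, 2 burn out
  TTTF.
  TTTTF
  TTTTT
  T..TT
  F..T.
  TFTTT
Step 2: 6 trees catch fire, 4 burn out
  TTF..
  TTTF.
  TTTTF
  F..TT
  ...T.
  F.FTT
Step 3: 6 trees catch fire, 6 burn out
  TF...
  TTF..
  FTTF.
  ...TF
  ...T.
  ...FT
Step 4: 8 trees catch fire, 6 burn out
  F....
  FF...
  .FF..
  ...F.
  ...F.
  ....F
Step 5: 0 trees catch fire, 8 burn out
  .....
  .....
  .....
  .....
  .....
  .....

.....
.....
.....
.....
.....
.....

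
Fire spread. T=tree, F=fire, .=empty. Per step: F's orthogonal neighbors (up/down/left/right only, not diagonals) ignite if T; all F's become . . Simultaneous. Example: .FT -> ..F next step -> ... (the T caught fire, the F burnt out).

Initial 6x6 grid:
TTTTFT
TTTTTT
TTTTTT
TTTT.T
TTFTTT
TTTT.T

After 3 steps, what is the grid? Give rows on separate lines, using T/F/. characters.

Step 1: 7 trees catch fire, 2 burn out
  TTTF.F
  TTTTFT
  TTTTTT
  TTFT.T
  TF.FTT
  TTFT.T
Step 2: 11 trees catch fire, 7 burn out
  TTF...
  TTTF.F
  TTFTFT
  TF.F.T
  F...FT
  TF.F.T
Step 3: 8 trees catch fire, 11 burn out
  TF....
  TTF...
  TF.F.F
  F....T
  .....F
  F....T

TF....
TTF...
TF.F.F
F....T
.....F
F....T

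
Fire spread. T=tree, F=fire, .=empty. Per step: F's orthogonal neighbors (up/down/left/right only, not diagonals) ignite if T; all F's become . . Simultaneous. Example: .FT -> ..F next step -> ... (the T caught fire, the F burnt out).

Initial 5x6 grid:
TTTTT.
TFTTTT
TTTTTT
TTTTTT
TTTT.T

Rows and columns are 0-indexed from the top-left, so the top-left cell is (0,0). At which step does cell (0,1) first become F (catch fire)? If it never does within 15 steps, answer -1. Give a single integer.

Step 1: cell (0,1)='F' (+4 fires, +1 burnt)
  -> target ignites at step 1
Step 2: cell (0,1)='.' (+6 fires, +4 burnt)
Step 3: cell (0,1)='.' (+6 fires, +6 burnt)
Step 4: cell (0,1)='.' (+6 fires, +6 burnt)
Step 5: cell (0,1)='.' (+3 fires, +6 burnt)
Step 6: cell (0,1)='.' (+1 fires, +3 burnt)
Step 7: cell (0,1)='.' (+1 fires, +1 burnt)
Step 8: cell (0,1)='.' (+0 fires, +1 burnt)
  fire out at step 8

1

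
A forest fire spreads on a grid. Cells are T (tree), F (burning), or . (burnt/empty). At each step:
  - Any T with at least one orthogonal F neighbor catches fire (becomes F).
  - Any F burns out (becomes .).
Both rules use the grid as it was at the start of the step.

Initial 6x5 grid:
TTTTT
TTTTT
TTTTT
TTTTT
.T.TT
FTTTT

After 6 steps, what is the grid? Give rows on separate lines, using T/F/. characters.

Step 1: 1 trees catch fire, 1 burn out
  TTTTT
  TTTTT
  TTTTT
  TTTTT
  .T.TT
  .FTTT
Step 2: 2 trees catch fire, 1 burn out
  TTTTT
  TTTTT
  TTTTT
  TTTTT
  .F.TT
  ..FTT
Step 3: 2 trees catch fire, 2 burn out
  TTTTT
  TTTTT
  TTTTT
  TFTTT
  ...TT
  ...FT
Step 4: 5 trees catch fire, 2 burn out
  TTTTT
  TTTTT
  TFTTT
  F.FTT
  ...FT
  ....F
Step 5: 5 trees catch fire, 5 burn out
  TTTTT
  TFTTT
  F.FTT
  ...FT
  ....F
  .....
Step 6: 5 trees catch fire, 5 burn out
  TFTTT
  F.FTT
  ...FT
  ....F
  .....
  .....

TFTTT
F.FTT
...FT
....F
.....
.....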